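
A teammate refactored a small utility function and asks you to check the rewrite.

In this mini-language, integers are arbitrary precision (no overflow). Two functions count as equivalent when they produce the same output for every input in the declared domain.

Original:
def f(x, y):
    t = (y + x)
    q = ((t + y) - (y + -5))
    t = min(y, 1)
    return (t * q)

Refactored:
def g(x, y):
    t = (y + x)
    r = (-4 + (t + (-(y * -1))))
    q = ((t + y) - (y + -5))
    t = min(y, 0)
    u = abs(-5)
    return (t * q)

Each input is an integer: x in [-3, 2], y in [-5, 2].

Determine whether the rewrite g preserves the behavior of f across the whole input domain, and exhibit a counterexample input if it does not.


Not equivalent: x=-3, y=1 separates them (3 vs 0).
f: t becomes -2; next q becomes 3; next t becomes 1; next final value 3
g: t becomes -2; next r becomes -5; next q becomes 3; next t becomes 0; next u becomes 5; next final value 0
verdict: not equivalent; witness: x=-3, y=1


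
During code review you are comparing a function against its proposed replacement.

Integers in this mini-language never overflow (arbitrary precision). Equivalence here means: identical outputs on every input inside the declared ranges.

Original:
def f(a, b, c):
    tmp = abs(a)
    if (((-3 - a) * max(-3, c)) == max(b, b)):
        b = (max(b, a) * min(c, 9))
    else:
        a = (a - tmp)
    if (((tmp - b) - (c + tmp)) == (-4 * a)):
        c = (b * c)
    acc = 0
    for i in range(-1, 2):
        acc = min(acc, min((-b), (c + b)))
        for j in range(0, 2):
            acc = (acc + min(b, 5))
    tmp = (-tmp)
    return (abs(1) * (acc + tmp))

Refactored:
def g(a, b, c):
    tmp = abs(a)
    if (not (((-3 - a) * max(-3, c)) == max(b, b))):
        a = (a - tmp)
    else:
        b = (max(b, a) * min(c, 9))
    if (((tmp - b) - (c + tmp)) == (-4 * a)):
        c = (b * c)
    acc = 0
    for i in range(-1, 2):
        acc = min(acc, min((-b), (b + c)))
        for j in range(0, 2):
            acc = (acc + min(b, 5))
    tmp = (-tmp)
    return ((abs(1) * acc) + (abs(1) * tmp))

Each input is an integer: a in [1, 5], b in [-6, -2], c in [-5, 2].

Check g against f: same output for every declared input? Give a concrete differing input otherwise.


Equivalent — the differences include boolean connective usage differs; and arithmetic usage differs; and min/max/abs usage differs; and constant usage differs, yet no declared input distinguishes the two.
One worked example (a=5, b=-4, c=-1) — f: tmp=5, then (((-3 - a) * max(-3, c)) == max(b, b)) is false, then a=0, then (((tmp - b) - (c + tmp)) == (-4 * a)) is false, then acc=0, then (i=-1), then acc=-5, then (j=0), then acc=-9, then (j=1), then acc=-13, then (i=0), then acc=-13, then (j=0), then acc=-17, then (j=1), then acc=-21, then (i=1), then acc=-21, then (j=0), then acc=-25, then (j=1), then acc=-29, then tmp=-5, then returns -34; g: tmp=5, then (not (((-3 - a) * max(-3, c)) == max(b, b))) is true, then a=0, then (((tmp - b) - (c + tmp)) == (-4 * a)) is false, then acc=0, then (i=-1), then acc=-5, then (j=0), then acc=-9, then (j=1), then acc=-13, then (i=0), then acc=-13, then (j=0), then acc=-17, then (j=1), then acc=-21, then (i=1), then acc=-21, then (j=0), then acc=-25, then (j=1), then acc=-29, then tmp=-5, then returns -34; agreement on -34.
Every one of the 200 inputs gives matching results.
verdict: equivalent


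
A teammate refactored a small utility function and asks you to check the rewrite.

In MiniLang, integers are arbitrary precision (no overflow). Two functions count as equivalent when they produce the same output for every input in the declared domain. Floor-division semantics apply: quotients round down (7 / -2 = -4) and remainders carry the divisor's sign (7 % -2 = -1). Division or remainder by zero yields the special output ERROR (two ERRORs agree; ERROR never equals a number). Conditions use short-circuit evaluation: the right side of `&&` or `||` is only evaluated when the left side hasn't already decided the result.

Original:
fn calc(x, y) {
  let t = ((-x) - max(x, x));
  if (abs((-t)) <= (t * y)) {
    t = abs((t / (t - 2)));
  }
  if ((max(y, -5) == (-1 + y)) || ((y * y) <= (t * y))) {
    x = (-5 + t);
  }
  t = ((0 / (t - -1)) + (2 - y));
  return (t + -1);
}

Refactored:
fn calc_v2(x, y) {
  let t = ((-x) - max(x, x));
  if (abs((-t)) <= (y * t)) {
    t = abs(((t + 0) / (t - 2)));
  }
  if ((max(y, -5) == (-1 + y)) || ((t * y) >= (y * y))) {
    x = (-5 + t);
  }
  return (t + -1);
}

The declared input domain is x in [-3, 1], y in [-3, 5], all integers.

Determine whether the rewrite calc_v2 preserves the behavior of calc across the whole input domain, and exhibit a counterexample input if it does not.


Try x=-3, y=-3.
calc: t=6, then (abs((-t)) <= (t * y)) is false, then ((max(y, -5) == (-1 + y)) || ((y * y) <= (t * y))) is false, then t=5, then returns 4
calc_v2: t=6, then (abs((-t)) <= (y * t)) is false, then ((max(y, -5) == (-1 + y)) || ((t * y) >= (y * y))) is false, then returns 5
4 != 5, so the rewrite changes behavior.
verdict: not equivalent; witness: x=-3, y=-3


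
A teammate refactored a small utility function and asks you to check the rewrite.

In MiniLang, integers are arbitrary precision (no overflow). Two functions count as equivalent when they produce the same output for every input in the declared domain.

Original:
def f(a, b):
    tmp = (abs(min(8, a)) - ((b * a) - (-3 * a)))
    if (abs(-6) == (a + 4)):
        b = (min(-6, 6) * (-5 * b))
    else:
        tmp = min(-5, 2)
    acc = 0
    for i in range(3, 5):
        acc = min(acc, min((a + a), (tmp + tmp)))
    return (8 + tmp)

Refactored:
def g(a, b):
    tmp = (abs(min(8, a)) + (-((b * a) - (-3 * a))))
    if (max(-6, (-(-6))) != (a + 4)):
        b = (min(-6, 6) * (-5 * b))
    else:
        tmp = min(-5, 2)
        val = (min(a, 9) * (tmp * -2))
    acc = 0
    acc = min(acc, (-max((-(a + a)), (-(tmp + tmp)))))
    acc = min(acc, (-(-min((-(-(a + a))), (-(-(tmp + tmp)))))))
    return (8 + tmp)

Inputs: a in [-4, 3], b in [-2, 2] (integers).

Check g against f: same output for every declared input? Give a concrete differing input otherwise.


Take a=-4, b=-2.
f: tmp becomes 8; next (abs(-6) == (a + 4)) evaluates to false; next tmp becomes -5; next acc becomes 0; next at i=3:; next acc becomes -10; next at i=4:; next acc becomes -10; next final value 3
g: tmp becomes 8; next (max(-6, (-(-6))) != (a + 4)) evaluates to true; next b becomes -60; next acc becomes 0; next acc becomes -8; next acc becomes -8; next final value 16
3 and 16 differ, so these are not the same function on this domain.
verdict: not equivalent; witness: a=-4, b=-2


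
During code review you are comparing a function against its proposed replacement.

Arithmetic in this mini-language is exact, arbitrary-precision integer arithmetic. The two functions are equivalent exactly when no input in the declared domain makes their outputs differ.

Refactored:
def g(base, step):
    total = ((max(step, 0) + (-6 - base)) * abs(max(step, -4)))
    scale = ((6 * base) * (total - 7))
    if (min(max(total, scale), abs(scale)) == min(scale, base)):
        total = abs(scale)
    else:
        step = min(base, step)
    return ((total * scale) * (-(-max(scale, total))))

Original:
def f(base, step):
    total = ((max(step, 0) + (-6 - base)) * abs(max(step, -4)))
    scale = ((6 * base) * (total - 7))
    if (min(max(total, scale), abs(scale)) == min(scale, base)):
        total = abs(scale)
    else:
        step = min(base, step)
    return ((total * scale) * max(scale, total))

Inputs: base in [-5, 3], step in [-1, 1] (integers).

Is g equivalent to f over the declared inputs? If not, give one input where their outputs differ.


Changes here: same computation, different form; the full 27-point sweep finds no disagreement.
verdict: equivalent


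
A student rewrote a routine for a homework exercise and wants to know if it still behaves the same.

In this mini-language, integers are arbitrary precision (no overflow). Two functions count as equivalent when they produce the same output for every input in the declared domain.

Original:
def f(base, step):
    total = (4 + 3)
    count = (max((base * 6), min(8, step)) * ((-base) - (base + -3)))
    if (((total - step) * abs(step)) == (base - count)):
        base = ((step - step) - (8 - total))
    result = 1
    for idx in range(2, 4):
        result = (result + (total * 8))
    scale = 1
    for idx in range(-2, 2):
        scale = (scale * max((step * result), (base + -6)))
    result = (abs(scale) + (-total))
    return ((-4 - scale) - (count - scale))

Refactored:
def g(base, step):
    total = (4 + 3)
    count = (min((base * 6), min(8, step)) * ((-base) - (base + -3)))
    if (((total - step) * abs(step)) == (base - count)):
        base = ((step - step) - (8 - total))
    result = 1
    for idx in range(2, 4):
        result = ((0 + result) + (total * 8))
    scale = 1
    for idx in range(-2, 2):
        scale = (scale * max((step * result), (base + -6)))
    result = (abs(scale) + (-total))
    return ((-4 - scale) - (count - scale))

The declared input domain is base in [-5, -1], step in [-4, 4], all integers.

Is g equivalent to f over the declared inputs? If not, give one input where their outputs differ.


Run the pair on base=-5, step=-4.
f: total = 7; count = -52; (((total - step) * abs(step)) == (base - count)) -> false; result = 1; [idx=2]; result = 57; [idx=3]; result = 113; scale = 1; [idx=-2]; scale = -11; [idx=-1]; scale = 121; [idx=0]; scale = -1331; [idx=1]; scale = 14641; result = 14634; return 48
g: total = 7; count = -390; (((total - step) * abs(step)) == (base - count)) -> false; result = 1; [idx=2]; result = 57; [idx=3]; result = 113; scale = 1; [idx=-2]; scale = -11; [idx=-1]; scale = 121; [idx=0]; scale = -1331; [idx=1]; scale = 14641; result = 14634; return 386
48 vs 386 — the two versions disagree here.
verdict: not equivalent; witness: base=-5, step=-4


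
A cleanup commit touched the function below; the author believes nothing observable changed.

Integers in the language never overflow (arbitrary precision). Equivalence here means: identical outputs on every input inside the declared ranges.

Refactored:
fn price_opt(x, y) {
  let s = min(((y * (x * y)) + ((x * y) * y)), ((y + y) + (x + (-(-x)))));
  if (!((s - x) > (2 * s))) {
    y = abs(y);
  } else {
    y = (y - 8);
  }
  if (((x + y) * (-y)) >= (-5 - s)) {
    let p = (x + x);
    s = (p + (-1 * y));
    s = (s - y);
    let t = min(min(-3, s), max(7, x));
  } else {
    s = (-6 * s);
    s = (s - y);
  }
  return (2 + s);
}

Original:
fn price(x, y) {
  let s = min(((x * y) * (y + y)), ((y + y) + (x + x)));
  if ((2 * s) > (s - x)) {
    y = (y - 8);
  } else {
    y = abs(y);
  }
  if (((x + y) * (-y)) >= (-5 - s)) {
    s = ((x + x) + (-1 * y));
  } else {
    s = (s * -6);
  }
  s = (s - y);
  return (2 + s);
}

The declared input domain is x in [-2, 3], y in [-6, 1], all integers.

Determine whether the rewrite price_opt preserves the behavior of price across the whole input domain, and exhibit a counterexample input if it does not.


These are not equivalent — on x=-2, y=-6 the outputs split (860 vs 880).
price: s = -144; ((2 * s) > (s - x)) -> false; y = 6; (((x + y) * (-y)) >= (-5 - s)) -> false; s = 864; s = 858; return 860
price_opt: s = -144; (!((s - x) > (2 * s))) -> false; y = -14; (((x + y) * (-y)) >= (-5 - s)) -> false; s = 864; s = 878; return 880
verdict: not equivalent; witness: x=-2, y=-6


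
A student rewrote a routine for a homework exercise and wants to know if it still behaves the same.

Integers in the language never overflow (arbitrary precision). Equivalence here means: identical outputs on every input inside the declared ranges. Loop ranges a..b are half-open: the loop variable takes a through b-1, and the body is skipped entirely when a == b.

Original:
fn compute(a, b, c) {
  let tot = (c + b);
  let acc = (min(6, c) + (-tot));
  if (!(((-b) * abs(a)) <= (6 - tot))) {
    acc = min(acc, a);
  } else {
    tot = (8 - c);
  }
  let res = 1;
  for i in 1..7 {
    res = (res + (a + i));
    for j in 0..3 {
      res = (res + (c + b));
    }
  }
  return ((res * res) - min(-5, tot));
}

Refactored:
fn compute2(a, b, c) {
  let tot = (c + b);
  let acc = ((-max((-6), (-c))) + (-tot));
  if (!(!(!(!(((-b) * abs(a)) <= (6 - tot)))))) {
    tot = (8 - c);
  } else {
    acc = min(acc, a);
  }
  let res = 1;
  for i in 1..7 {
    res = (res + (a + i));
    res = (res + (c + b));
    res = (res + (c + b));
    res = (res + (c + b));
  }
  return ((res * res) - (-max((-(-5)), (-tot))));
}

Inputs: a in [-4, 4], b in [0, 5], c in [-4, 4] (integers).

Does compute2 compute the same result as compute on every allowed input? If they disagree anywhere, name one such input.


Differences: loop structure differs; also boolean connective usage differs; also arithmetic usage differs; also statement counts differ; also local variable names differ; also min/max/abs usage differs — yet all 486 inputs agree.
verdict: equivalent


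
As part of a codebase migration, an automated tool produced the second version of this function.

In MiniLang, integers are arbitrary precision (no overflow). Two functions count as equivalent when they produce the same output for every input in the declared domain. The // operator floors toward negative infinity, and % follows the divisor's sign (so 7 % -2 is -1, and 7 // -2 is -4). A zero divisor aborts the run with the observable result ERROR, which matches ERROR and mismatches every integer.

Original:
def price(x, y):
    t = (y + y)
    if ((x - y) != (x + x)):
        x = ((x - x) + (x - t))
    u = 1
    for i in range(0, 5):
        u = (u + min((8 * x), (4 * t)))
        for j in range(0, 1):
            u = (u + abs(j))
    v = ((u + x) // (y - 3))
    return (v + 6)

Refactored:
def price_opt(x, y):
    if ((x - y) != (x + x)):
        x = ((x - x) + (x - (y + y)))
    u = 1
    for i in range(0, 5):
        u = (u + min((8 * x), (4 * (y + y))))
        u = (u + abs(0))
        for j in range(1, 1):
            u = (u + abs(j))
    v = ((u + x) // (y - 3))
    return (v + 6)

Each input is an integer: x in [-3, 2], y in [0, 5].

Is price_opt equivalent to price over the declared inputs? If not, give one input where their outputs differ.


Reading the diff, among the changes: min/max/abs usage differs, and arithmetic usage differs, and loop structure differs, and local variable names differ, and constant usage differs.
Tracing x=-3, y=1: price: t becomes 2; next ((x - y) != (x + x)) evaluates to true; next x becomes -5; next u becomes 1; next at i=0:; next u becomes -39; next at j=0:; next u becomes -39; next at i=1:; next u becomes -79; next at j=0:; next u becomes -79; next at i=2:; next u becomes -119; next at j=0:; next u becomes -119; next at i=3:; next u becomes -159; next at j=0:; next u becomes -159; next at i=4:; next u becomes -199; next at j=0:; next u becomes -199; next v becomes 102; next final value 108 | price_opt: ((x - y) != (x + x)) evaluates to true; next x becomes -5; next u becomes 1; next at i=0:; next u becomes -39; next u becomes -39; next j never enters its loop body; next at i=1:; next u becomes -79; next u becomes -79; next j never enters its loop body; next at i=2:; next u becomes -119; next u becomes -119; next j never enters its loop body; next at i=3:; next u becomes -159; next u becomes -159; next j never enters its loop body; next at i=4:; next u becomes -199; next u becomes -199; next j never enters its loop body; next v becomes 102; next final value 108 — matching result 108.
An exhaustive pass over the 36 declared inputs shows identical outputs.
verdict: equivalent


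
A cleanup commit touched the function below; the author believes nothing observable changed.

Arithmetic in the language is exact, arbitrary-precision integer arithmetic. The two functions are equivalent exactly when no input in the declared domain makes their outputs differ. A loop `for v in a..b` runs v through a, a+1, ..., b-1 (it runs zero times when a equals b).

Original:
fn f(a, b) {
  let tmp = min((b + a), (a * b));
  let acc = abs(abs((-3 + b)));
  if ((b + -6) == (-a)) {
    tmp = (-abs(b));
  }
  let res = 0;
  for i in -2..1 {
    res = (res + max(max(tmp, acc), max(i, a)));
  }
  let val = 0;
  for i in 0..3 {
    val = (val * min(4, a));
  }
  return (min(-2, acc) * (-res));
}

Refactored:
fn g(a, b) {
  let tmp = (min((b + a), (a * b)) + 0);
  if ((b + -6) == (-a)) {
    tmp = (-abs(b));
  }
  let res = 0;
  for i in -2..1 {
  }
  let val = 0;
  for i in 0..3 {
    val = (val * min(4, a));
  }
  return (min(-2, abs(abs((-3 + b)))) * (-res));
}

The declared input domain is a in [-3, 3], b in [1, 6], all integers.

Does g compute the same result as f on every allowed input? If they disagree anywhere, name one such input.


Evaluate both at a=-3, b=1.
f: tmp=-3, then acc=2, then ((b + -6) == (-a)) is false, then res=0, then (i=-2), then res=2, then (i=-1), then res=4, then (i=0), then res=6, then val=0, then (i=0), then val=0, then (i=1), then val=0, then (i=2), then val=0, then returns 12
g: tmp=-3, then ((b + -6) == (-a)) is false, then res=0, then (i=-2), then (i=-1), then (i=0), then val=0, then (i=0), then val=0, then (i=1), then val=0, then (i=2), then val=0, then returns 0
12 and 0 differ, so these are not the same function on this domain.
verdict: not equivalent; witness: a=-3, b=1


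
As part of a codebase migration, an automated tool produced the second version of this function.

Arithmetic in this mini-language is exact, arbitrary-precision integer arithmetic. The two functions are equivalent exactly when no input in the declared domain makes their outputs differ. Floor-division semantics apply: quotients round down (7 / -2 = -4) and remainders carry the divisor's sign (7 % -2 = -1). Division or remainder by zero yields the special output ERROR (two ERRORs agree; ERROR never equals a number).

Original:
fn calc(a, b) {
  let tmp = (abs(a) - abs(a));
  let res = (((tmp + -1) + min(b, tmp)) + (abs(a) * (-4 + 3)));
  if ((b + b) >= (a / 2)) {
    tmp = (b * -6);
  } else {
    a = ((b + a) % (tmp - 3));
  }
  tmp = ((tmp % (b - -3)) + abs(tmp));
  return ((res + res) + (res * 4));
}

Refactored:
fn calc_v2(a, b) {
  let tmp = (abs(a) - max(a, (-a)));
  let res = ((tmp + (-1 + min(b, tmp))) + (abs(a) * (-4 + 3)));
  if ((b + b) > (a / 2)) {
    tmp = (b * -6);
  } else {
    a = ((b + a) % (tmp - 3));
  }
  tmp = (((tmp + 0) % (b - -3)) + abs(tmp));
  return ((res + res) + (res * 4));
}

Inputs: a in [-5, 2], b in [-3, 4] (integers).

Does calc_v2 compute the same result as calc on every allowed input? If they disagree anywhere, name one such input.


The edit looks behavioral (`((b + b) >= (a / 2))` became `((b + b) > (a / 2))`), but over these ranges it never changes the outcome; all 64 inputs agree.
verdict: equivalent


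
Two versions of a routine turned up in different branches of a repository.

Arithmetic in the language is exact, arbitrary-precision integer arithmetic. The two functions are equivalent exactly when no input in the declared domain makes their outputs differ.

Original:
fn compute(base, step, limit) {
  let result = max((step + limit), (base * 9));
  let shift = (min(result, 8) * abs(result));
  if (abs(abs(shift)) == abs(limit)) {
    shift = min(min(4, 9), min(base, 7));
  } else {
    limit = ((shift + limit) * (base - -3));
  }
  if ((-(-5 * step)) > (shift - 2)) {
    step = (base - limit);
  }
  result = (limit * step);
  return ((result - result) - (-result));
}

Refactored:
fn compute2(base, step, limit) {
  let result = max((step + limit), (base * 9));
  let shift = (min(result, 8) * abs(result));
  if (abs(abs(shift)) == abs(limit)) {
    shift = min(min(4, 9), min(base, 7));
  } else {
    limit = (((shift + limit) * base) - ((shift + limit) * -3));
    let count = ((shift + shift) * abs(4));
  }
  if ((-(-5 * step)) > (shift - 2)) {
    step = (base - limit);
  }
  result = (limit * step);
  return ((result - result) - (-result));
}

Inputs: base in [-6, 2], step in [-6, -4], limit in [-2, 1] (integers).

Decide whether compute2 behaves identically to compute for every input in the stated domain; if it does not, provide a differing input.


The two versions differ — the changes include arithmetic usage differs, plus statement counts differ, plus constant usage differs, plus min/max/abs usage differs, plus local variable names differ.
Spot check at base=-4, step=-4, limit=1 — compute: result = -3; shift = -9; (abs(abs(shift)) == abs(limit)) -> false; limit = 8; ((-(-5 * step)) > (shift - 2)) -> false; result = -32; return -32. compute2: result = -3; shift = -9; (abs(abs(shift)) == abs(limit)) -> false; limit = 8; count = -72; ((-(-5 * step)) > (shift - 2)) -> false; result = -32; return -32. Both give -32.
Checked all 108 inputs in the declared domain: the outputs agree on every one.
verdict: equivalent


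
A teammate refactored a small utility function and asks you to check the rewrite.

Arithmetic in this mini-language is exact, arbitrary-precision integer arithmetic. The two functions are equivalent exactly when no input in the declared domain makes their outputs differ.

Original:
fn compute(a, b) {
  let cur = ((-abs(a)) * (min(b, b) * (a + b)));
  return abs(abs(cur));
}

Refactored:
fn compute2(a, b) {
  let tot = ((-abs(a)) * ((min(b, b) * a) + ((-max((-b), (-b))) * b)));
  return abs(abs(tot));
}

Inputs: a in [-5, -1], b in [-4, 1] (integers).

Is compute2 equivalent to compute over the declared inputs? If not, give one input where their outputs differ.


Differences: min/max/abs usage differs; arithmetic usage differs; local variable names differ — yet all 30 inputs agree.
verdict: equivalent


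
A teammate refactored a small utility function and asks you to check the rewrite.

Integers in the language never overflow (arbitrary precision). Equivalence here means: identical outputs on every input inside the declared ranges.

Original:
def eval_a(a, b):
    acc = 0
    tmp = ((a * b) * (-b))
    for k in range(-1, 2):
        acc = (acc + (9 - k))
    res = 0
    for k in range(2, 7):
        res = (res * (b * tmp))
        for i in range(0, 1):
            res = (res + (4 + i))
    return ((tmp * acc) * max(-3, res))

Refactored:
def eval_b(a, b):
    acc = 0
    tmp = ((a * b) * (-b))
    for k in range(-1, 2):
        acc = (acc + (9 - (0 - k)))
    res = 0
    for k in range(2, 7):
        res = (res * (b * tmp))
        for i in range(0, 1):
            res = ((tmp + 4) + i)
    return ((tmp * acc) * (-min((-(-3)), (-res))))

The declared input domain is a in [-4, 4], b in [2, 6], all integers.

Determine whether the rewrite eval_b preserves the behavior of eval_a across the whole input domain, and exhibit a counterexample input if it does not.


These are not equivalent — on a=-4, b=2 the outputs split (1870388928 vs 8640).
eval_a: acc becomes 0; next tmp becomes 16; next at k=-1:; next acc becomes 10; next at k=0:; next acc becomes 19; next at k=1:; next acc becomes 27; next res becomes 0; next at k=2:; next res becomes 0; next at i=0:; next res becomes 4; next at k=3:; next res becomes 128; next at i=0:; next res becomes 132; next at k=4:; next res becomes 4224; next at i=0:; next res becomes 4228; next at k=5:; next res becomes 135296; next at i=0:; next res becomes 135300; next at k=6:; next res becomes 4329600; next at i=0:; next res becomes 4329604; next final value 1870388928
eval_b: acc becomes 0; next tmp becomes 16; next at k=-1:; next acc becomes 8; next at k=0:; next acc becomes 17; next at k=1:; next acc becomes 27; next res becomes 0; next at k=2:; next res becomes 0; next at i=0:; next res becomes 20; next at k=3:; next res becomes 640; next at i=0:; next res becomes 20; next at k=4:; next res becomes 640; next at i=0:; next res becomes 20; next at k=5:; next res becomes 640; next at i=0:; next res becomes 20; next at k=6:; next res becomes 640; next at i=0:; next res becomes 20; next final value 8640
verdict: not equivalent; witness: a=-4, b=2


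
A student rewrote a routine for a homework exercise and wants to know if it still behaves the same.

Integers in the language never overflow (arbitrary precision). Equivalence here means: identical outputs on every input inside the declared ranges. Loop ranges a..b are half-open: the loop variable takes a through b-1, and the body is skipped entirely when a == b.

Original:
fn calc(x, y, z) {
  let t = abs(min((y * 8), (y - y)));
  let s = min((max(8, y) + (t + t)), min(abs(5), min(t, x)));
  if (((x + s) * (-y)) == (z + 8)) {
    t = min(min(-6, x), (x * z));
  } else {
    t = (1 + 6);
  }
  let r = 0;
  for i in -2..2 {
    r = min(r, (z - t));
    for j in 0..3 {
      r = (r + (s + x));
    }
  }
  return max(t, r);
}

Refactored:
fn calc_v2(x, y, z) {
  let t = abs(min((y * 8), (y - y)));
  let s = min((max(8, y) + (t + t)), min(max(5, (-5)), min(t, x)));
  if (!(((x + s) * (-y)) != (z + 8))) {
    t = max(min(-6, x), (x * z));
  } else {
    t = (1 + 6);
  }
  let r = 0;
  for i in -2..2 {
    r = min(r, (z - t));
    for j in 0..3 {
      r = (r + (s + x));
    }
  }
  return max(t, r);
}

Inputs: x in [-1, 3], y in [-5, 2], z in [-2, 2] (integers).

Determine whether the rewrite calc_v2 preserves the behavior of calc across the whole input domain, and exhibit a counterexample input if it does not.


Take x=1, y=-5, z=2.
calc: t = 40; s = 1; (((x + s) * (-y)) == (z + 8)) -> true; t = -6; r = 0; [i=-2]; r = 0; [j=0]; r = 2; [j=1]; r = 4; [j=2]; r = 6; [i=-1]; r = 6; [j=0]; r = 8; [j=1]; r = 10; [j=2]; r = 12; [i=0]; r = 8; [j=0]; r = 10; [j=1]; r = 12; [j=2]; r = 14; [i=1]; r = 8; [j=0]; r = 10; [j=1]; r = 12; [j=2]; r = 14; return 14
calc_v2: t = 40; s = 1; (!(((x + s) * (-y)) != (z + 8))) -> true; t = 2; r = 0; [i=-2]; r = 0; [j=0]; r = 2; [j=1]; r = 4; [j=2]; r = 6; [i=-1]; r = 0; [j=0]; r = 2; [j=1]; r = 4; [j=2]; r = 6; [i=0]; r = 0; [j=0]; r = 2; [j=1]; r = 4; [j=2]; r = 6; [i=1]; r = 0; [j=0]; r = 2; [j=1]; r = 4; [j=2]; r = 6; return 6
14 against 6: the behavior changed.
verdict: not equivalent; witness: x=1, y=-5, z=2


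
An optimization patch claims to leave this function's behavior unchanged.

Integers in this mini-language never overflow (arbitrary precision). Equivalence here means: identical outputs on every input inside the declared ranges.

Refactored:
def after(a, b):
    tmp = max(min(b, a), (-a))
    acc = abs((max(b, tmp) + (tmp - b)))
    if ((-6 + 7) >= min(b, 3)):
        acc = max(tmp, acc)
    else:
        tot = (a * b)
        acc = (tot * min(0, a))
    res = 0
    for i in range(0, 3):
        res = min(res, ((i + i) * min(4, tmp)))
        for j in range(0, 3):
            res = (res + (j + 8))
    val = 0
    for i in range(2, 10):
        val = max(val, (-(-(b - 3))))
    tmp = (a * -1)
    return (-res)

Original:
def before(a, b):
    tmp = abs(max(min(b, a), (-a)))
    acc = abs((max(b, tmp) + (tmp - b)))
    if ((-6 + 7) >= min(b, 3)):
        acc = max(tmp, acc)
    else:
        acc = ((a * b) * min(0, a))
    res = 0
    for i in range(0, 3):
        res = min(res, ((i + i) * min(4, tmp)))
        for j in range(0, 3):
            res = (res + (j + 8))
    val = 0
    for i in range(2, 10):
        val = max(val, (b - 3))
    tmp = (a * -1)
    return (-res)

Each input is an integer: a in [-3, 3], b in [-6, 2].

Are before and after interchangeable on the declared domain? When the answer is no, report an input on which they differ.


Run the pair on a=1, b=-6.
before: tmp becomes 1; next acc becomes 8; next ((-6 + 7) >= min(b, 3)) evaluates to true; next acc becomes 8; next res becomes 0; next at i=0:; next res becomes 0; next at j=0:; next res becomes 8; next at j=1:; next res becomes 17; next at j=2:; next res becomes 27; next at i=1:; next res becomes 2; next at j=0:; next res becomes 10; next at j=1:; next res becomes 19; next at j=2:; next res becomes 29; next at i=2:; next res becomes 4; next at j=0:; next res becomes 12; next at j=1:; next res becomes 21; next at j=2:; next res becomes 31; next val becomes 0; next at i=2:; next val becomes 0; next at i=3:; next val becomes 0; next at i=4:; next val becomes 0; next at i=5:; next val becomes 0; next at i=6:; next val becomes 0; next at i=7:; next val becomes 0; next at i=8:; next val becomes 0; next at i=9:; next val becomes 0; next tmp becomes -1; next final value -31
after: tmp becomes -1; next acc becomes 4; next ((-6 + 7) >= min(b, 3)) evaluates to true; next acc becomes 4; next res becomes 0; next at i=0:; next res becomes 0; next at j=0:; next res becomes 8; next at j=1:; next res becomes 17; next at j=2:; next res becomes 27; next at i=1:; next res becomes -2; next at j=0:; next res becomes 6; next at j=1:; next res becomes 15; next at j=2:; next res becomes 25; next at i=2:; next res becomes -4; next at j=0:; next res becomes 4; next at j=1:; next res becomes 13; next at j=2:; next res becomes 23; next val becomes 0; next at i=2:; next val becomes 0; next at i=3:; next val becomes 0; next at i=4:; next val becomes 0; next at i=5:; next val becomes 0; next at i=6:; next val becomes 0; next at i=7:; next val becomes 0; next at i=8:; next val becomes 0; next at i=9:; next val becomes 0; next tmp becomes -1; next final value -23
-31 != -23, so the rewrite changes behavior.
verdict: not equivalent; witness: a=1, b=-6


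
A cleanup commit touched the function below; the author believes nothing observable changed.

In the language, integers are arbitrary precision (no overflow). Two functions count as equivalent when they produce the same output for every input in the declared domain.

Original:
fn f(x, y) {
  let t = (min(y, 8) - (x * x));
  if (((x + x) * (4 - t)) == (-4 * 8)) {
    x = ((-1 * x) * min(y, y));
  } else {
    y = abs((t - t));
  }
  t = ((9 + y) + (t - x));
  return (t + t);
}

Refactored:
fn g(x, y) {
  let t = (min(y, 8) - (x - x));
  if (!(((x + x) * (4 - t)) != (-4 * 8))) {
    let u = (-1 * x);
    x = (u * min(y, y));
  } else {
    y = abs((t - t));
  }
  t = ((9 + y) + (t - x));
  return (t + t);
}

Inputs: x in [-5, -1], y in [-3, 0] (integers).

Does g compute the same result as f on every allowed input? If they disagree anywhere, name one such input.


Run the pair on x=-5, y=-3.
f: t becomes -28; next (((x + x) * (4 - t)) == (-4 * 8)) evaluates to false; next y becomes 0; next t becomes -14; next final value -28
g: t becomes -3; next (!(((x + x) * (4 - t)) != (-4 * 8))) evaluates to false; next y becomes 0; next t becomes 11; next final value 22
-28 vs 22 — the two versions disagree here.
verdict: not equivalent; witness: x=-5, y=-3


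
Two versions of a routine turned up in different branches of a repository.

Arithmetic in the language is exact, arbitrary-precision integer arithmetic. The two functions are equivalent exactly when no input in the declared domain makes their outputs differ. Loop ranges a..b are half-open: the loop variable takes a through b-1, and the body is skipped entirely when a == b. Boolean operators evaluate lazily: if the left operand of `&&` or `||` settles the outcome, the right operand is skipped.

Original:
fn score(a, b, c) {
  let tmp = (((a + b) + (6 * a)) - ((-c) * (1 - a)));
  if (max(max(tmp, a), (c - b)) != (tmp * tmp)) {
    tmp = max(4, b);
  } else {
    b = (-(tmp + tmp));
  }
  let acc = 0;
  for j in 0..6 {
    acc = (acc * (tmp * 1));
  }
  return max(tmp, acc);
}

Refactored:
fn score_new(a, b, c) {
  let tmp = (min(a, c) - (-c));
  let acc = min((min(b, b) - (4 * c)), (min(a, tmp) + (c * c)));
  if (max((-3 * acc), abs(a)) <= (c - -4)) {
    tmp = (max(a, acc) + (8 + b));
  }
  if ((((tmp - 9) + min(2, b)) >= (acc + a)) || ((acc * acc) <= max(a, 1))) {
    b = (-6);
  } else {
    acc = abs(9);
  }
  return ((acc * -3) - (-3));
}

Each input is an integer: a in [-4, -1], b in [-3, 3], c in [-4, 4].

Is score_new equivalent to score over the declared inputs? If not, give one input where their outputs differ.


The rewrite breaks on a=-4, b=-3, c=-4, where the results are 4 and -24.
score: tmp := -51 | (max(max(tmp, a), (c - b)) != (tmp * tmp)): true | tmp := 4 | acc := 0 | iter j=0: | acc := 0 | iter j=1: | acc := 0 | iter j=2: | acc := 0 | iter j=3: | acc := 0 | iter j=4: | acc := 0 | iter j=5: | acc := 0 | result 4
score_new: tmp := -8 | acc := 8 | (max((-3 * acc), abs(a)) <= (c - -4)): false | ((((tmp - 9) + min(2, b)) >= (acc + a)) || ((acc * acc) <= max(a, 1))): false | acc := 9 | result -24
verdict: not equivalent; witness: a=-4, b=-3, c=-4


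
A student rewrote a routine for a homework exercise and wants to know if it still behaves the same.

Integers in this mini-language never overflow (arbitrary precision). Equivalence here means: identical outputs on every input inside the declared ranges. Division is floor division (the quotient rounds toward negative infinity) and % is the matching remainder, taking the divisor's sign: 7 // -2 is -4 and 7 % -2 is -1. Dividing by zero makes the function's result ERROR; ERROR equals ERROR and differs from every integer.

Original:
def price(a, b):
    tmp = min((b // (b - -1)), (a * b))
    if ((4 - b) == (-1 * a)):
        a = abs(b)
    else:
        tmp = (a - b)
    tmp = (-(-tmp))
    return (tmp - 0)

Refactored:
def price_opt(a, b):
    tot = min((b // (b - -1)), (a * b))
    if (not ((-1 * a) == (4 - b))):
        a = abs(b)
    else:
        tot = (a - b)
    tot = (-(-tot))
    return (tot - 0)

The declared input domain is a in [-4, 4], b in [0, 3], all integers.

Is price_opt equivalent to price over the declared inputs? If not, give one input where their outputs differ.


There is a counterexample at a=-4, b=0: 0 on one side, -4 on the other.
price: tmp := 0 | ((4 - b) == (-1 * a)): true | a := 0 | tmp := 0 | result 0
price_opt: tot := 0 | (not ((-1 * a) == (4 - b))): false | tot := -4 | tot := -4 | result -4
verdict: not equivalent; witness: a=-4, b=0


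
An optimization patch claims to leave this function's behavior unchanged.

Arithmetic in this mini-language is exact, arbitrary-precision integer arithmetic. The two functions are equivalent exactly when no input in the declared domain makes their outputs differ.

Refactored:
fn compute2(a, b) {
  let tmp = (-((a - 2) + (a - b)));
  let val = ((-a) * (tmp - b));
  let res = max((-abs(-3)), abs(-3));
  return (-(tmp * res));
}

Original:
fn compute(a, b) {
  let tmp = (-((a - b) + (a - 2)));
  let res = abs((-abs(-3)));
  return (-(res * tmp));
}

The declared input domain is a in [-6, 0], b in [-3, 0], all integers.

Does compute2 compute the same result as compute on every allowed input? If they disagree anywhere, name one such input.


Reading the diff, among the changes: constant usage differs, plus arithmetic usage differs, plus local variable names differ, plus statement counts differ, plus min/max/abs usage differs.
As a probe, take a=0, b=-3: compute runs tmp = -1; res = 3; return 3; compute2 runs tmp = -1; val = 0; res = 3; return 3; both end at 3.
Across all 28 domain points the two functions coincide.
verdict: equivalent


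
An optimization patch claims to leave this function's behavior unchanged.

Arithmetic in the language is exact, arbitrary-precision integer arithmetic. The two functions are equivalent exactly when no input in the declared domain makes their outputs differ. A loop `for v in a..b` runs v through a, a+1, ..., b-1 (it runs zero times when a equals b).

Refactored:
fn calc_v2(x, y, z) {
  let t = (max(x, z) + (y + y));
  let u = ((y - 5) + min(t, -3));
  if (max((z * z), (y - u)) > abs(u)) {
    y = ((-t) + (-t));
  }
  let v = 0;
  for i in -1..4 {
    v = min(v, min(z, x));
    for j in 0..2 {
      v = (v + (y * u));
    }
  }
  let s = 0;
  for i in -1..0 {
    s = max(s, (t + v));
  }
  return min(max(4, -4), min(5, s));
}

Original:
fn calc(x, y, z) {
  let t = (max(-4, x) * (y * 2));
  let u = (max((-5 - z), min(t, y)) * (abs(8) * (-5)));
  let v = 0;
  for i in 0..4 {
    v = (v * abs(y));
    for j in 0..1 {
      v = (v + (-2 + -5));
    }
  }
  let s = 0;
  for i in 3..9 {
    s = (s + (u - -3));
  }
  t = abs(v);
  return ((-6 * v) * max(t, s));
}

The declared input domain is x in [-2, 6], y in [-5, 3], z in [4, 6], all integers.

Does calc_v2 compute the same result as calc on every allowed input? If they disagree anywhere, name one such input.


Input x=-2, y=-5, z=4: 7980336 from calc versus 4 from calc_v2.
verdict: not equivalent; witness: x=-2, y=-5, z=4


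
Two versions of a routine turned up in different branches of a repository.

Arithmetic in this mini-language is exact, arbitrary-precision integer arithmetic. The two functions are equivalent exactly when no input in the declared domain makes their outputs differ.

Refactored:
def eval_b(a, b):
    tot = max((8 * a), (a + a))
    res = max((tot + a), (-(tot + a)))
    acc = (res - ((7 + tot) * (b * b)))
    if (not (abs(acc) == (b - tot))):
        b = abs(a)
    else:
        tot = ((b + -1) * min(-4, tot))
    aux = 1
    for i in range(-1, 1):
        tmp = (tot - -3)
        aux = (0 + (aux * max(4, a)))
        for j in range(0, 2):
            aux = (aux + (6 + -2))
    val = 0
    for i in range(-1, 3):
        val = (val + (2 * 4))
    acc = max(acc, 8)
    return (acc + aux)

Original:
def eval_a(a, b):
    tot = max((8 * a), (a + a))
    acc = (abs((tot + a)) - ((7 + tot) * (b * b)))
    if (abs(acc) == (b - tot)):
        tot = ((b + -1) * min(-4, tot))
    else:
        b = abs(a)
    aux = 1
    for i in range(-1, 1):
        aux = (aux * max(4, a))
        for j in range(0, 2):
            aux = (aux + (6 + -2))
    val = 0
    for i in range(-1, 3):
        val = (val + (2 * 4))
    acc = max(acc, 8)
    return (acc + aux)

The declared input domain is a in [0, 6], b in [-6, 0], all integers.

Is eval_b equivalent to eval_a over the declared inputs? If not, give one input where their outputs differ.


Although boolean connective usage differs; arithmetic usage differs; constant usage differs; statement counts differ; local variable names differ; min/max/abs usage differs, 49/49 inputs agree.
verdict: equivalent


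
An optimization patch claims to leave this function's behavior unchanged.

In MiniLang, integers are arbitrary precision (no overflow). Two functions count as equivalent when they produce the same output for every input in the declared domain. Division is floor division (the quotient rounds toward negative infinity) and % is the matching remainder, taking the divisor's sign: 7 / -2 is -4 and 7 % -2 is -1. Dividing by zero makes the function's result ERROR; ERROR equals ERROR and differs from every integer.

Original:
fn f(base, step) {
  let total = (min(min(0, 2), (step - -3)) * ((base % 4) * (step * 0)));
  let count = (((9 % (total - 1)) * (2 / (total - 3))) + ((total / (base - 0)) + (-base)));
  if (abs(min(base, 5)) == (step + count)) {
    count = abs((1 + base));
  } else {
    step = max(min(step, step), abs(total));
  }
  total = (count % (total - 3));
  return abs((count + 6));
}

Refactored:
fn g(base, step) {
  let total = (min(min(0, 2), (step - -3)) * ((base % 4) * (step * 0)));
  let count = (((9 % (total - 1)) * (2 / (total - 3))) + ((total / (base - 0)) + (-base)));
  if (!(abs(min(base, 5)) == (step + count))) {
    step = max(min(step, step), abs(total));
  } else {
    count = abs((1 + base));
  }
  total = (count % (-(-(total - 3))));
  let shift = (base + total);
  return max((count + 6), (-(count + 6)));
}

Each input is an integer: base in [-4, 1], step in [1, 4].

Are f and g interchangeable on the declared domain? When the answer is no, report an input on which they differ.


Although arithmetic usage differs, and constant usage differs, and boolean connective usage differs, and min/max/abs usage differs, and statement counts differ, and local variable names differ, 24/24 inputs agree.
verdict: equivalent


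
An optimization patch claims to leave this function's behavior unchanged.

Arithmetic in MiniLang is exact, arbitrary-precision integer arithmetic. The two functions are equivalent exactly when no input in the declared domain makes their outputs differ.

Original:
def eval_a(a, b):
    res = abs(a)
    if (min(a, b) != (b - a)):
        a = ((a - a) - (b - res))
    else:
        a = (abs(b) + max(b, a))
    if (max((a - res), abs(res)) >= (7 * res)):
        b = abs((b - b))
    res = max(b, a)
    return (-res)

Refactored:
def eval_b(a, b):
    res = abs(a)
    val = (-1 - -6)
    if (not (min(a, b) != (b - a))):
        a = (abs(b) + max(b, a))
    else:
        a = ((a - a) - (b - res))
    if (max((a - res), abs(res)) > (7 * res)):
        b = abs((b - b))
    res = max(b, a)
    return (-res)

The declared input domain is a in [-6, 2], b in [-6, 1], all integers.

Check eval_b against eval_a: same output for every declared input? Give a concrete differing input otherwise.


Take a=0, b=1.
eval_a: res becomes 0; next (min(a, b) != (b - a)) evaluates to true; next a becomes -1; next (max((a - res), abs(res)) >= (7 * res)) evaluates to true; next b becomes 0; next res becomes 0; next final value 0
eval_b: res becomes 0; next val becomes 5; next (not (min(a, b) != (b - a))) evaluates to false; next a becomes -1; next (max((a - res), abs(res)) > (7 * res)) evaluates to false; next res becomes 1; next final value -1
0 vs -1 — the two versions disagree here.
verdict: not equivalent; witness: a=0, b=1
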